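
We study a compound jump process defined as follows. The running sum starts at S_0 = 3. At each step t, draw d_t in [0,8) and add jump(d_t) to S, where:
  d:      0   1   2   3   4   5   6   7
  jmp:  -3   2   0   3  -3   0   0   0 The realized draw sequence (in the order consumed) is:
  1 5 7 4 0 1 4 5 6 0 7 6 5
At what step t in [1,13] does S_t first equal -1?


t=0: S=3, d=1, jump=2, S_1=5
t=1: S=5, d=5, jump=0, S_2=5
t=2: S=5, d=7, jump=0, S_3=5
t=3: S=5, d=4, jump=-3, S_4=2
t=4: S=2, d=0, jump=-3, S_5=-1
t=5: S=-1, d=1, jump=2, S_6=1
t=6: S=1, d=4, jump=-3, S_7=-2
t=7: S=-2, d=5, jump=0, S_8=-2
t=8: S=-2, d=6, jump=0, S_9=-2
t=9: S=-2, d=0, jump=-3, S_10=-5
t=10: S=-5, d=7, jump=0, S_11=-5
t=11: S=-5, d=6, jump=0, S_12=-5
t=12: S=-5, d=5, jump=0, S_13=-5

5


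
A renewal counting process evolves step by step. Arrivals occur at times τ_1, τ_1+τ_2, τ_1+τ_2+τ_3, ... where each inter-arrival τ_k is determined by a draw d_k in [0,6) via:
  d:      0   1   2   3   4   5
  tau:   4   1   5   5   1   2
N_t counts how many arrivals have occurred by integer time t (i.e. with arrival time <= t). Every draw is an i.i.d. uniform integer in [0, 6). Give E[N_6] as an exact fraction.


Inter-arrival values over d=0..5: [4, 1, 5, 5, 1, 2]
Each d has probability 1/6, so the pmf of τ is: f(1) = 1/3, f(2) = 1/6, f(4) = 1/6, f(5) = 1/3
Renewal equation for m(n) = E[N_n]: condition on τ_1 = k (if k <= n, one arrival plus a fresh copy on the remaining n−k steps): m(n) = F(n) + Σ_{k<=n} f(k)·m(n−k), where F(n) = P(τ <= n) and m(0) = 0
m(1) = F(1) = 1/3
m(2) = F(2) + f(1)·m(1) = 1/2 + 1/3·1/3 = 11/18
m(3) = F(3) + f(1)·m(2) + f(2)·m(1) = 1/2 + 1/3·11/18 + 1/6·1/3 = 41/54
m(4) = F(4) + f(1)·m(3) + f(2)·m(2) = 2/3 + 1/3·41/54 + 1/6·11/18 = 331/324
m(5) = F(5) + f(1)·m(4) + f(2)·m(3) + f(4)·m(1) = 1 + 1/3·331/324 + 1/6·41/54 + 1/6·1/3 = 370/243
m(6) = F(6) + f(1)·m(5) + f(2)·m(4) + f(4)·m(2) + f(5)·m(1) = 1 + 1/3·370/243 + 1/6·331/324 + 1/6·11/18 + 1/3·1/3 = 11027/5832
E[N_6] = m(6) = 11027/5832

11027/5832


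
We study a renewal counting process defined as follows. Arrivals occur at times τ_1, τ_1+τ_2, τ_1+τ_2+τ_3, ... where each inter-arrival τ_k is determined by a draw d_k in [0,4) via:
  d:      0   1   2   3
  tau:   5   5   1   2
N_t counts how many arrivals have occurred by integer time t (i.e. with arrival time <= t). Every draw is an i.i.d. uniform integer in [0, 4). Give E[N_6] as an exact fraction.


Inter-arrival values over d=0..3: [5, 5, 1, 2]
Each d has probability 1/4, so the pmf of τ is: f(1) = 1/4, f(2) = 1/4, f(5) = 1/2
Renewal equation for m(n) = E[N_n]: condition on τ_1 = k (if k <= n, one arrival plus a fresh copy on the remaining n−k steps): m(n) = F(n) + Σ_{k<=n} f(k)·m(n−k), where F(n) = P(τ <= n) and m(0) = 0
m(1) = F(1) = 1/4
m(2) = F(2) + f(1)·m(1) = 1/2 + 1/4·1/4 = 9/16
m(3) = F(3) + f(1)·m(2) + f(2)·m(1) = 1/2 + 1/4·9/16 + 1/4·1/4 = 45/64
m(4) = F(4) + f(1)·m(3) + f(2)·m(2) = 1/2 + 1/4·45/64 + 1/4·9/16 = 209/256
m(5) = F(5) + f(1)·m(4) + f(2)·m(3) = 1 + 1/4·209/256 + 1/4·45/64 = 1413/1024
m(6) = F(6) + f(1)·m(5) + f(2)·m(4) + f(5)·m(1) = 1 + 1/4·1413/1024 + 1/4·209/256 + 1/2·1/4 = 6857/4096
E[N_6] = m(6) = 6857/4096

6857/4096


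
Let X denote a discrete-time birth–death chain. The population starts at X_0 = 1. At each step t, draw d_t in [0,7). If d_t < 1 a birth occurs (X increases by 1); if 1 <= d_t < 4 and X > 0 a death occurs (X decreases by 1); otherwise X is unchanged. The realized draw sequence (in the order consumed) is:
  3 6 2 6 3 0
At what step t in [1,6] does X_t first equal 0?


1

t=0: X=1, d=3 → death, X_1=0
t=1: X=0, d=6 → hold, X_2=0
t=2: X=0, d=2 → hold, X_3=0
t=3: X=0, d=6 → hold, X_4=0
t=4: X=0, d=3 → hold, X_5=0
t=5: X=0, d=0 → birth, X_6=1


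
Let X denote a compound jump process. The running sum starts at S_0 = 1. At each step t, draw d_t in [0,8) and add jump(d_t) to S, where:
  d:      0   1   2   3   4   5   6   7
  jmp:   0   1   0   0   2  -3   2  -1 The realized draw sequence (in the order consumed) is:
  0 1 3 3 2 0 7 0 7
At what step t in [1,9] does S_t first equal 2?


2

t=0: S=1, d=0, jump=0, S_1=1
t=1: S=1, d=1, jump=1, S_2=2
t=2: S=2, d=3, jump=0, S_3=2
t=3: S=2, d=3, jump=0, S_4=2
t=4: S=2, d=2, jump=0, S_5=2
t=5: S=2, d=0, jump=0, S_6=2
t=6: S=2, d=7, jump=-1, S_7=1
t=7: S=1, d=0, jump=0, S_8=1
t=8: S=1, d=7, jump=-1, S_9=0


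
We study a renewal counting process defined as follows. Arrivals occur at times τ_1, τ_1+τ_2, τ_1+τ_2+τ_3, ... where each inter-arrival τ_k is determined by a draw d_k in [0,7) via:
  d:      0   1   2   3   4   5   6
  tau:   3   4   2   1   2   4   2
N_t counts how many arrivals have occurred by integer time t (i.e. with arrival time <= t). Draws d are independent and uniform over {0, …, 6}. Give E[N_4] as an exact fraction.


Inter-arrival values over d=0..6: [3, 4, 2, 1, 2, 4, 2]
Each d has probability 1/7, so the pmf of τ is: f(1) = 1/7, f(2) = 3/7, f(3) = 1/7, f(4) = 2/7
Renewal equation for m(n) = E[N_n]: condition on τ_1 = k (if k <= n, one arrival plus a fresh copy on the remaining n−k steps): m(n) = F(n) + Σ_{k<=n} f(k)·m(n−k), where F(n) = P(τ <= n) and m(0) = 0
m(1) = F(1) = 1/7
m(2) = F(2) + f(1)·m(1) = 4/7 + 1/7·1/7 = 29/49
m(3) = F(3) + f(1)·m(2) + f(2)·m(1) = 5/7 + 1/7·29/49 + 3/7·1/7 = 295/343
m(4) = F(4) + f(1)·m(3) + f(2)·m(2) + f(3)·m(1) = 1 + 1/7·295/343 + 3/7·29/49 + 1/7·1/7 = 3354/2401
E[N_4] = m(4) = 3354/2401

3354/2401


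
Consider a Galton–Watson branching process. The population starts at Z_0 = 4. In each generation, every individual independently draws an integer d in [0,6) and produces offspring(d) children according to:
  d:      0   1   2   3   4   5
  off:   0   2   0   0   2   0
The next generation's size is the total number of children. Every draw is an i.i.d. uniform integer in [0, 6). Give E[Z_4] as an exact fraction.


Outcome values over d=0..5: [0, 2, 0, 0, 2, 0]
Σy = 4, Σy² = 8, M = 6
μ = 4/6 = 2/3,  σ² = 8/6 − (2/3)² = 8/9
E[Z_0] = 4
E[Z_1] = 2/3·E[Z_0] = 8/3
E[Z_2] = 2/3·E[Z_1] = 16/9
E[Z_3] = 2/3·E[Z_2] = 32/27
E[Z_4] = 2/3·E[Z_3] = 64/81

64/81


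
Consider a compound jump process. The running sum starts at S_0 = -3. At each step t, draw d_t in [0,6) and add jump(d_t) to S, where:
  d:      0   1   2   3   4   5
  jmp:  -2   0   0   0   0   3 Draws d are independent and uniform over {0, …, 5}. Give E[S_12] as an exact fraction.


Outcome values over d=0..5: [-2, 0, 0, 0, 0, 3]
Σy = 1, Σy² = 13, M = 6
μ = 1/6 = 1/6,  σ² = 13/6 − (1/6)² = 77/36
E[S_12] = -3 + 12·(1/6) = -1

-1


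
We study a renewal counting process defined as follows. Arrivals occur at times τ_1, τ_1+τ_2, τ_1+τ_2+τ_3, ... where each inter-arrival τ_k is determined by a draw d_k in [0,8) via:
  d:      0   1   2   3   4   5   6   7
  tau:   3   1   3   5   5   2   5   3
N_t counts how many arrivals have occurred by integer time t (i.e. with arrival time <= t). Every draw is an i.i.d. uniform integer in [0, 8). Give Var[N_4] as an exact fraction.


8581823/16777216

Inter-arrival values over d=0..7: [3, 1, 3, 5, 5, 2, 5, 3]
Each d has probability 1/8, so the pmf of τ is: f(1) = 1/8, f(2) = 1/8, f(3) = 3/8, f(5) = 3/8
Let p_n(j) = P(N_n = j), with p_0 = [1]. Condition on τ_1: p_n(0) = P(τ > n), and for j >= 1, p_n(j) = Σ_{k<=n} f(k)·p_{n−k}(j−1)
p_1 = [7/8, 1/8]  (j = 0..1)
p_2 = [3/4, 15/64, 1/64]  (j = 0..2)
p_3 = [3/8, 37/64, 23/512, 1/512]  (j = 0..3)
p_4 = [3/8, 15/32, 19/128, 31/4096, 1/4096]  (j = 0..4)
E[N_4] = Σ j·p_4(j) = 3233/4096;  E[N_4²] = Σ j²·p_4(j) = 4647/4096
Var[N_4] = 4647/4096 − (3233/4096)² = 8581823/16777216


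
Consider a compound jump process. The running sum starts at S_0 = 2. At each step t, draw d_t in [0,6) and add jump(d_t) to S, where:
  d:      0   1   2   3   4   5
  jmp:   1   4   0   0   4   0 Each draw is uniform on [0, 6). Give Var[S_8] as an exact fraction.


26

Outcome values over d=0..5: [1, 4, 0, 0, 4, 0]
Σy = 9, Σy² = 33, M = 6
μ = 9/6 = 3/2,  σ² = 33/6 − (3/2)² = 13/4
Independent increments: Var[S_8] = 8·σ² = 8·(13/4) = 26


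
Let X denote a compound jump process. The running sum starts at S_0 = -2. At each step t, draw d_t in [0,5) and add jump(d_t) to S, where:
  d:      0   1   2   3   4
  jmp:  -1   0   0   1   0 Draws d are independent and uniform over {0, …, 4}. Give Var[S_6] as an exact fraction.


12/5

Outcome values over d=0..4: [-1, 0, 0, 1, 0]
Σy = 0, Σy² = 2, M = 5
μ = 0/5 = 0,  σ² = 2/5 − (0)² = 2/5
Independent increments: Var[S_6] = 6·σ² = 6·(2/5) = 12/5


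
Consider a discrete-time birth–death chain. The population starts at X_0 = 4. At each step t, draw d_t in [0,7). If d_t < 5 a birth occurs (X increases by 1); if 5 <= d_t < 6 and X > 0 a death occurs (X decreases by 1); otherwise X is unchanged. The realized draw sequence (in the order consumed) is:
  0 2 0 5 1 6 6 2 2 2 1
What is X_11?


t=0: X=4, d=0 → birth, X_1=5
t=1: X=5, d=2 → birth, X_2=6
t=2: X=6, d=0 → birth, X_3=7
t=3: X=7, d=5 → death, X_4=6
t=4: X=6, d=1 → birth, X_5=7
t=5: X=7, d=6 → hold, X_6=7
t=6: X=7, d=6 → hold, X_7=7
t=7: X=7, d=2 → birth, X_8=8
t=8: X=8, d=2 → birth, X_9=9
t=9: X=9, d=2 → birth, X_10=10
t=10: X=10, d=1 → birth, X_11=11

11


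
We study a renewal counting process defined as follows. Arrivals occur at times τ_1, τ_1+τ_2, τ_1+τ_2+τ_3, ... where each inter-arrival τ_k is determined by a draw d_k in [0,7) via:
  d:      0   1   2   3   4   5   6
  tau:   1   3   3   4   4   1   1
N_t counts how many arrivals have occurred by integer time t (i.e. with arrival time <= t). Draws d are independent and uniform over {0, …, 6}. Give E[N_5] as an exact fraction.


Inter-arrival values over d=0..6: [1, 3, 3, 4, 4, 1, 1]
Each d has probability 1/7, so the pmf of τ is: f(1) = 3/7, f(3) = 2/7, f(4) = 2/7
Renewal equation for m(n) = E[N_n]: condition on τ_1 = k (if k <= n, one arrival plus a fresh copy on the remaining n−k steps): m(n) = F(n) + Σ_{k<=n} f(k)·m(n−k), where F(n) = P(τ <= n) and m(0) = 0
m(1) = F(1) = 3/7
m(2) = F(2) + f(1)·m(1) = 3/7 + 3/7·3/7 = 30/49
m(3) = F(3) + f(1)·m(2) = 5/7 + 3/7·30/49 = 335/343
m(4) = F(4) + f(1)·m(3) + f(3)·m(1) = 1 + 3/7·335/343 + 2/7·3/7 = 3700/2401
m(5) = F(5) + f(1)·m(4) + f(3)·m(2) + f(4)·m(1) = 1 + 3/7·3700/2401 + 2/7·30/49 + 2/7·3/7 = 32905/16807
E[N_5] = m(5) = 32905/16807

32905/16807


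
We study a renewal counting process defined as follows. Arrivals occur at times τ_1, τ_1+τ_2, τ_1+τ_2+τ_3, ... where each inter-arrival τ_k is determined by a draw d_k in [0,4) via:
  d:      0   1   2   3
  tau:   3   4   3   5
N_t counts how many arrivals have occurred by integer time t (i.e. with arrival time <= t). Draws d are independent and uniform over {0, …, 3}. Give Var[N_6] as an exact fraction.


Inter-arrival values over d=0..3: [3, 4, 3, 5]
Each d has probability 1/4, so the pmf of τ is: f(3) = 1/2, f(4) = 1/4, f(5) = 1/4
Let p_n(j) = P(N_n = j), with p_0 = [1]. Condition on τ_1: p_n(0) = P(τ > n), and for j >= 1, p_n(j) = Σ_{k<=n} f(k)·p_{n−k}(j−1)
p_1 = [1]  (j = 0)
p_2 = [1]  (j = 0)
p_3 = [1/2, 1/2]  (j = 0..1)
p_4 = [1/4, 3/4]  (j = 0..1)
p_5 = [0, 1]  (j = 0..1)
p_6 = [0, 3/4, 1/4]  (j = 0..2)
E[N_6] = Σ j·p_6(j) = 5/4;  E[N_6²] = Σ j²·p_6(j) = 7/4
Var[N_6] = 7/4 − (5/4)² = 3/16

3/16


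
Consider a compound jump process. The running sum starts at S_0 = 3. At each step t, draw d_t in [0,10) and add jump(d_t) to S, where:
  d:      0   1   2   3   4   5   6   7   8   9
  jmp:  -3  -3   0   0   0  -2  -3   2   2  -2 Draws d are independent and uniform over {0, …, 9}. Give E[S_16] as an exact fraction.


Outcome values over d=0..9: [-3, -3, 0, 0, 0, -2, -3, 2, 2, -2]
Σy = -9, Σy² = 43, M = 10
μ = -9/10 = -9/10,  σ² = 43/10 − (-9/10)² = 349/100
E[S_16] = 3 + 16·(-9/10) = -57/5

-57/5


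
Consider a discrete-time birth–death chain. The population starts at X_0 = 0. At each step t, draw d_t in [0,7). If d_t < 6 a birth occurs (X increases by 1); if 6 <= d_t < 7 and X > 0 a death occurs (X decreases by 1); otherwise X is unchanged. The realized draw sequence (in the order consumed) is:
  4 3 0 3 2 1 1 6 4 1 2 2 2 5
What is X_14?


12

t=0: X=0, d=4 → birth, X_1=1
t=1: X=1, d=3 → birth, X_2=2
t=2: X=2, d=0 → birth, X_3=3
t=3: X=3, d=3 → birth, X_4=4
t=4: X=4, d=2 → birth, X_5=5
t=5: X=5, d=1 → birth, X_6=6
t=6: X=6, d=1 → birth, X_7=7
t=7: X=7, d=6 → death, X_8=6
t=8: X=6, d=4 → birth, X_9=7
t=9: X=7, d=1 → birth, X_10=8
t=10: X=8, d=2 → birth, X_11=9
t=11: X=9, d=2 → birth, X_12=10
t=12: X=10, d=2 → birth, X_13=11
t=13: X=11, d=5 → birth, X_14=12


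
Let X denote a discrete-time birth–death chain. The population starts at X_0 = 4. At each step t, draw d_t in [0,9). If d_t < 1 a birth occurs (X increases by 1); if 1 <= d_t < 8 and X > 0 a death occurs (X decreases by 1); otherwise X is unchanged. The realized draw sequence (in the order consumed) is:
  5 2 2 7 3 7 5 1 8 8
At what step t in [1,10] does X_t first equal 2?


2

t=0: X=4, d=5 → death, X_1=3
t=1: X=3, d=2 → death, X_2=2
t=2: X=2, d=2 → death, X_3=1
t=3: X=1, d=7 → death, X_4=0
t=4: X=0, d=3 → hold, X_5=0
t=5: X=0, d=7 → hold, X_6=0
t=6: X=0, d=5 → hold, X_7=0
t=7: X=0, d=1 → hold, X_8=0
t=8: X=0, d=8 → hold, X_9=0
t=9: X=0, d=8 → hold, X_10=0


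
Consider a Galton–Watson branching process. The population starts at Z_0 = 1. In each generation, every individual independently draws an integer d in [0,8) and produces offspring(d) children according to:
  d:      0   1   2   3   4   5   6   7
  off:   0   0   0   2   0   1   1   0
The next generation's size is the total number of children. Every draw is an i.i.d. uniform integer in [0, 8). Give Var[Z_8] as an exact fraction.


255/32768

Outcome values over d=0..7: [0, 0, 0, 2, 0, 1, 1, 0]
Σy = 4, Σy² = 6, M = 8
μ = 4/8 = 1/2,  σ² = 6/8 − (1/2)² = 1/2
V_0 = 0, E_0 = 1
V_1 = 1/2·E_0 + (1/2)²·V_0 = 1/2;  E_1 = 1/2
V_2 = 1/2·E_1 + (1/2)²·V_1 = 3/8;  E_2 = 1/4
V_3 = 1/2·E_2 + (1/2)²·V_2 = 7/32;  E_3 = 1/8
V_4 = 1/2·E_3 + (1/2)²·V_3 = 15/128;  E_4 = 1/16
V_5 = 1/2·E_4 + (1/2)²·V_4 = 31/512;  E_5 = 1/32
V_6 = 1/2·E_5 + (1/2)²·V_5 = 63/2048;  E_6 = 1/64
V_7 = 1/2·E_6 + (1/2)²·V_6 = 127/8192;  E_7 = 1/128
V_8 = 1/2·E_7 + (1/2)²·V_7 = 255/32768;  E_8 = 1/256


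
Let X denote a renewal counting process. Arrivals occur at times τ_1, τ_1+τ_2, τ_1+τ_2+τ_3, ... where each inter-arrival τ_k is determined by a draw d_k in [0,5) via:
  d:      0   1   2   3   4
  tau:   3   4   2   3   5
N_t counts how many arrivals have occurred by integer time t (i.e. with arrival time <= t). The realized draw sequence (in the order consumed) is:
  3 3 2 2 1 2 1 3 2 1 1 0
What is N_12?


draw d_1=3: τ_1=3, arrival time A_1=3
draw d_2=3: τ_2=3, arrival time A_2=6
draw d_3=2: τ_3=2, arrival time A_3=8
draw d_4=2: τ_4=2, arrival time A_4=10
draw d_5=1: τ_5=4, arrival time A_5=14
draw d_6=2: τ_6=2, arrival time A_6=16
draw d_7=1: τ_7=4, arrival time A_7=20
draw d_8=3: τ_8=3, arrival time A_8=23
draw d_9=2: τ_9=2, arrival time A_9=25
draw d_10=1: τ_10=4, arrival time A_10=29
draw d_11=1: τ_11=4, arrival time A_11=33
draw d_12=0: τ_12=3, arrival time A_12=36
N_t over t=0..12: 0:0 1:0 2:0 3:1 4:1 5:1 6:2 7:2 8:3 9:3 10:4 11:4 12:4

4


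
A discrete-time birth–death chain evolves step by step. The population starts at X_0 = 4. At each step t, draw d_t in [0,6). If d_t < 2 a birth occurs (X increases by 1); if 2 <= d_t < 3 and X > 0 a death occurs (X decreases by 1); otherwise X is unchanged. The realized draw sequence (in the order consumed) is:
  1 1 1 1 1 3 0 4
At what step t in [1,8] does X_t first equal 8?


4

t=0: X=4, d=1 → birth, X_1=5
t=1: X=5, d=1 → birth, X_2=6
t=2: X=6, d=1 → birth, X_3=7
t=3: X=7, d=1 → birth, X_4=8
t=4: X=8, d=1 → birth, X_5=9
t=5: X=9, d=3 → hold, X_6=9
t=6: X=9, d=0 → birth, X_7=10
t=7: X=10, d=4 → hold, X_8=10


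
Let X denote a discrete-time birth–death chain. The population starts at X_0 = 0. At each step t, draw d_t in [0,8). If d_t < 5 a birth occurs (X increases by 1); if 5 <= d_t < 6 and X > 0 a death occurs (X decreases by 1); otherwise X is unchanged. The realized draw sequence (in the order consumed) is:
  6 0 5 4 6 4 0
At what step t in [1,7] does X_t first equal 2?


t=0: X=0, d=6 → hold, X_1=0
t=1: X=0, d=0 → birth, X_2=1
t=2: X=1, d=5 → death, X_3=0
t=3: X=0, d=4 → birth, X_4=1
t=4: X=1, d=6 → hold, X_5=1
t=5: X=1, d=4 → birth, X_6=2
t=6: X=2, d=0 → birth, X_7=3

6


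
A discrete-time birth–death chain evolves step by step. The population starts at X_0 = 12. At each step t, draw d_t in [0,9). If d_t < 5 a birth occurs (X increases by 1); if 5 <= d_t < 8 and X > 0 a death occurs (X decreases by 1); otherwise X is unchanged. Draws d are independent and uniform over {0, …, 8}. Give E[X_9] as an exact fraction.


14

X can drop by at most 1 per step and X_0 = 12 > T = 9, so X_t >= 12 − t >= 3 > 0 for every t <= 9: the floor at 0 (the 'and X > 0' condition) never binds. Hence X_9 = X_0 + Σ_{t<9} Y_t with i.i.d. increments Y_t = y(d_t) ∈ {+1, −1, 0}.
Outcome values over d=0..8: [1, 1, 1, 1, 1, -1, -1, -1, 0]
Σy = 2, Σy² = 8, M = 9
μ = 2/9 = 2/9,  σ² = 8/9 − (2/9)² = 68/81
E[X_9] = 12 + 9·(2/9) = 14


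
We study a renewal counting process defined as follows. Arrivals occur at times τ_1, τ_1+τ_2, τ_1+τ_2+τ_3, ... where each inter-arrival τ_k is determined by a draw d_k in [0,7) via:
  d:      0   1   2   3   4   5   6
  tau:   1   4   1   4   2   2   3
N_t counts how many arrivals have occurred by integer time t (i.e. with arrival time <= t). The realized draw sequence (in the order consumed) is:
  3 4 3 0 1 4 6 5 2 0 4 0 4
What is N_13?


4

draw d_1=3: τ_1=4, arrival time A_1=4
draw d_2=4: τ_2=2, arrival time A_2=6
draw d_3=3: τ_3=4, arrival time A_3=10
draw d_4=0: τ_4=1, arrival time A_4=11
draw d_5=1: τ_5=4, arrival time A_5=15
draw d_6=4: τ_6=2, arrival time A_6=17
draw d_7=6: τ_7=3, arrival time A_7=20
draw d_8=5: τ_8=2, arrival time A_8=22
draw d_9=2: τ_9=1, arrival time A_9=23
draw d_10=0: τ_10=1, arrival time A_10=24
draw d_11=4: τ_11=2, arrival time A_11=26
draw d_12=0: τ_12=1, arrival time A_12=27
draw d_13=4: τ_13=2, arrival time A_13=29
N_t over t=0..13: 0:0 1:0 2:0 3:0 4:1 5:1 6:2 7:2 8:2 9:2 10:3 11:4 12:4 13:4


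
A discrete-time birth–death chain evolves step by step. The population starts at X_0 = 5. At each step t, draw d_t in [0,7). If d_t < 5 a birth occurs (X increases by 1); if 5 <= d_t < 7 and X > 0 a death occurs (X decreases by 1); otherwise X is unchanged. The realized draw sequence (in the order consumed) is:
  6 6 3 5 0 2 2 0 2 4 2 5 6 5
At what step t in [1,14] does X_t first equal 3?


2

t=0: X=5, d=6 → death, X_1=4
t=1: X=4, d=6 → death, X_2=3
t=2: X=3, d=3 → birth, X_3=4
t=3: X=4, d=5 → death, X_4=3
t=4: X=3, d=0 → birth, X_5=4
t=5: X=4, d=2 → birth, X_6=5
t=6: X=5, d=2 → birth, X_7=6
t=7: X=6, d=0 → birth, X_8=7
t=8: X=7, d=2 → birth, X_9=8
t=9: X=8, d=4 → birth, X_10=9
t=10: X=9, d=2 → birth, X_11=10
t=11: X=10, d=5 → death, X_12=9
t=12: X=9, d=6 → death, X_13=8
t=13: X=8, d=5 → death, X_14=7


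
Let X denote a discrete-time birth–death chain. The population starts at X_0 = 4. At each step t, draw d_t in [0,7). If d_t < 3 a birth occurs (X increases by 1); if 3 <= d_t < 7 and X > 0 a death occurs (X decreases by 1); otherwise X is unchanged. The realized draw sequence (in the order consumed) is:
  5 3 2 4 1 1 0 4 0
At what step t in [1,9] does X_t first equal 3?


1

t=0: X=4, d=5 → death, X_1=3
t=1: X=3, d=3 → death, X_2=2
t=2: X=2, d=2 → birth, X_3=3
t=3: X=3, d=4 → death, X_4=2
t=4: X=2, d=1 → birth, X_5=3
t=5: X=3, d=1 → birth, X_6=4
t=6: X=4, d=0 → birth, X_7=5
t=7: X=5, d=4 → death, X_8=4
t=8: X=4, d=0 → birth, X_9=5


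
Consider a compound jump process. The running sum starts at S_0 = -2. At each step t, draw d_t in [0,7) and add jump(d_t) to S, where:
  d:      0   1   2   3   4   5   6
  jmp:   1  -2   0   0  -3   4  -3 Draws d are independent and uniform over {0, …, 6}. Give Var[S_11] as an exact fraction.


2904/49

Outcome values over d=0..6: [1, -2, 0, 0, -3, 4, -3]
Σy = -3, Σy² = 39, M = 7
μ = -3/7 = -3/7,  σ² = 39/7 − (-3/7)² = 264/49
Independent increments: Var[S_11] = 11·σ² = 11·(264/49) = 2904/49


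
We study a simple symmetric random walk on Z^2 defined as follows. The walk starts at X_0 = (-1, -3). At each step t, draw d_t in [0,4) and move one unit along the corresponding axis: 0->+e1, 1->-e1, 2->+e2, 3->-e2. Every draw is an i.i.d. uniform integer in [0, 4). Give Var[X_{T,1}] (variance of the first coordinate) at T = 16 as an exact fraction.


8

Outcome values over d=0..3: [1, -1, 0, 0]
Σy = 0, Σy² = 2, M = 4
μ = 0/4 = 0,  σ² = 2/4 − (0)² = 1/2
Independent increments: Var[X_16] = 16·σ² = 16·(1/2) = 8


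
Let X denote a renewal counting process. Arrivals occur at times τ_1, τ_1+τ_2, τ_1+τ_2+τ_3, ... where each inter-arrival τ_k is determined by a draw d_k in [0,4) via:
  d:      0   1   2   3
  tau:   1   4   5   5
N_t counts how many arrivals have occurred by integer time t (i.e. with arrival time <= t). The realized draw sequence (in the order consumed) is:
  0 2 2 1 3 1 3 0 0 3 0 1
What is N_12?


3

draw d_1=0: τ_1=1, arrival time A_1=1
draw d_2=2: τ_2=5, arrival time A_2=6
draw d_3=2: τ_3=5, arrival time A_3=11
draw d_4=1: τ_4=4, arrival time A_4=15
draw d_5=3: τ_5=5, arrival time A_5=20
draw d_6=1: τ_6=4, arrival time A_6=24
draw d_7=3: τ_7=5, arrival time A_7=29
draw d_8=0: τ_8=1, arrival time A_8=30
draw d_9=0: τ_9=1, arrival time A_9=31
draw d_10=3: τ_10=5, arrival time A_10=36
draw d_11=0: τ_11=1, arrival time A_11=37
draw d_12=1: τ_12=4, arrival time A_12=41
N_t over t=0..12: 0:0 1:1 2:1 3:1 4:1 5:1 6:2 7:2 8:2 9:2 10:2 11:3 12:3


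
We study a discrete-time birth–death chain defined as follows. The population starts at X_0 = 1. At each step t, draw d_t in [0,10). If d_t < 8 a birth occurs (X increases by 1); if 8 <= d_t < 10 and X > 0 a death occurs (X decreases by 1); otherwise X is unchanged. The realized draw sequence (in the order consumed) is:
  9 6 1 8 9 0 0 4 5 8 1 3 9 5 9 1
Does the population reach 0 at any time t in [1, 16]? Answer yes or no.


t=0: X=1, d=9 → death, X_1=0
t=1: X=0, d=6 → birth, X_2=1
t=2: X=1, d=1 → birth, X_3=2
t=3: X=2, d=8 → death, X_4=1
t=4: X=1, d=9 → death, X_5=0
t=5: X=0, d=0 → birth, X_6=1
t=6: X=1, d=0 → birth, X_7=2
t=7: X=2, d=4 → birth, X_8=3
t=8: X=3, d=5 → birth, X_9=4
t=9: X=4, d=8 → death, X_10=3
t=10: X=3, d=1 → birth, X_11=4
t=11: X=4, d=3 → birth, X_12=5
t=12: X=5, d=9 → death, X_13=4
t=13: X=4, d=5 → birth, X_14=5
t=14: X=5, d=9 → death, X_15=4
t=15: X=4, d=1 → birth, X_16=5

yes


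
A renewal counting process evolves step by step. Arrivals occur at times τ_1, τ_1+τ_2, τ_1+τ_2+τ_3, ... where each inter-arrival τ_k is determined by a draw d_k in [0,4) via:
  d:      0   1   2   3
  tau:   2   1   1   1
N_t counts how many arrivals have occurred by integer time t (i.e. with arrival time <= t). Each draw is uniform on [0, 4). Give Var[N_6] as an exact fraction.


10735983/16777216

Inter-arrival values over d=0..3: [2, 1, 1, 1]
Each d has probability 1/4, so the pmf of τ is: f(1) = 3/4, f(2) = 1/4
Let p_n(j) = P(N_n = j), with p_0 = [1]. Condition on τ_1: p_n(0) = P(τ > n), and for j >= 1, p_n(j) = Σ_{k<=n} f(k)·p_{n−k}(j−1)
p_1 = [1/4, 3/4]  (j = 0..1)
p_2 = [0, 7/16, 9/16]  (j = 0..2)
p_3 = [0, 1/16, 33/64, 27/64]  (j = 0..3)
p_4 = [0, 0, 5/32, 135/256, 81/256]  (j = 0..4)
p_5 = [0, 0, 1/64, 63/256, 513/1024, 243/1024]  (j = 0..5)
p_6 = [0, 0, 0, 13/256, 81/256, 1863/4096, 729/4096]  (j = 0..6)
E[N_6] = Σ j·p_6(j) = 19497/4096;  E[N_6²] = Σ j²·p_6(j) = 95427/4096
Var[N_6] = 95427/4096 − (19497/4096)² = 10735983/16777216


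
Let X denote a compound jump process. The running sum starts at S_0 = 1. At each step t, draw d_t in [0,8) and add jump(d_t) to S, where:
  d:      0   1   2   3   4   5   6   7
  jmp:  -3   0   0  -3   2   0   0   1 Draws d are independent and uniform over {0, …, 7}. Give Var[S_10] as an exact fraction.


875/32

Outcome values over d=0..7: [-3, 0, 0, -3, 2, 0, 0, 1]
Σy = -3, Σy² = 23, M = 8
μ = -3/8 = -3/8,  σ² = 23/8 − (-3/8)² = 175/64
Independent increments: Var[S_10] = 10·σ² = 10·(175/64) = 875/32


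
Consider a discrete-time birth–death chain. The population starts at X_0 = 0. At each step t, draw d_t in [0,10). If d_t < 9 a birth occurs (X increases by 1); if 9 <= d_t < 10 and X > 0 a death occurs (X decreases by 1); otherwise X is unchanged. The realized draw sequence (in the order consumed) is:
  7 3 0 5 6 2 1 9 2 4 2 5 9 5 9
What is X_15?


t=0: X=0, d=7 → birth, X_1=1
t=1: X=1, d=3 → birth, X_2=2
t=2: X=2, d=0 → birth, X_3=3
t=3: X=3, d=5 → birth, X_4=4
t=4: X=4, d=6 → birth, X_5=5
t=5: X=5, d=2 → birth, X_6=6
t=6: X=6, d=1 → birth, X_7=7
t=7: X=7, d=9 → death, X_8=6
t=8: X=6, d=2 → birth, X_9=7
t=9: X=7, d=4 → birth, X_10=8
t=10: X=8, d=2 → birth, X_11=9
t=11: X=9, d=5 → birth, X_12=10
t=12: X=10, d=9 → death, X_13=9
t=13: X=9, d=5 → birth, X_14=10
t=14: X=10, d=9 → death, X_15=9

9


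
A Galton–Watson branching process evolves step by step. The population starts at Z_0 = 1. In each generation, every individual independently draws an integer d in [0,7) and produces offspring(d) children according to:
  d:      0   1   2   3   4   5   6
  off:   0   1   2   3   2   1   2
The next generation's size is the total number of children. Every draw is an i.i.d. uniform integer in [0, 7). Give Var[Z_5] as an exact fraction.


21118764040/282475249

Outcome values over d=0..6: [0, 1, 2, 3, 2, 1, 2]
Σy = 11, Σy² = 23, M = 7
μ = 11/7 = 11/7,  σ² = 23/7 − (11/7)² = 40/49
V_0 = 0, E_0 = 1
V_1 = 40/49·E_0 + (11/7)²·V_0 = 40/49;  E_1 = 11/7
V_2 = 40/49·E_1 + (11/7)²·V_1 = 7920/2401;  E_2 = 121/49
V_3 = 40/49·E_2 + (11/7)²·V_2 = 1195480/117649;  E_3 = 1331/343
V_4 = 40/49·E_3 + (11/7)²·V_3 = 162914400/5764801;  E_4 = 14641/2401
V_5 = 40/49·E_4 + (11/7)²·V_4 = 21118764040/282475249;  E_5 = 161051/16807


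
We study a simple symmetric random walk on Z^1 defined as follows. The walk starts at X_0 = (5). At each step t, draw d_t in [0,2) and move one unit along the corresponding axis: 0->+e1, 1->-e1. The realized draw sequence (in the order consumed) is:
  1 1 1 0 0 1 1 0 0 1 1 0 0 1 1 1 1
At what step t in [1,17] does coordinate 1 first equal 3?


2

t=0: X=(5), d=1 → -e1, X_1=(4)
t=1: X=(4), d=1 → -e1, X_2=(3)
t=2: X=(3), d=1 → -e1, X_3=(2)
t=3: X=(2), d=0 → +e1, X_4=(3)
t=4: X=(3), d=0 → +e1, X_5=(4)
t=5: X=(4), d=1 → -e1, X_6=(3)
t=6: X=(3), d=1 → -e1, X_7=(2)
t=7: X=(2), d=0 → +e1, X_8=(3)
t=8: X=(3), d=0 → +e1, X_9=(4)
t=9: X=(4), d=1 → -e1, X_10=(3)
t=10: X=(3), d=1 → -e1, X_11=(2)
t=11: X=(2), d=0 → +e1, X_12=(3)
t=12: X=(3), d=0 → +e1, X_13=(4)
t=13: X=(4), d=1 → -e1, X_14=(3)
t=14: X=(3), d=1 → -e1, X_15=(2)
t=15: X=(2), d=1 → -e1, X_16=(1)
t=16: X=(1), d=1 → -e1, X_17=(0)


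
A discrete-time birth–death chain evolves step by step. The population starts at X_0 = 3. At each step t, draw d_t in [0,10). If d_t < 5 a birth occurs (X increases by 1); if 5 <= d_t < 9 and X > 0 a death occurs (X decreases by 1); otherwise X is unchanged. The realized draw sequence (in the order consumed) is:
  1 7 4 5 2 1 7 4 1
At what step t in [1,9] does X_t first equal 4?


1

t=0: X=3, d=1 → birth, X_1=4
t=1: X=4, d=7 → death, X_2=3
t=2: X=3, d=4 → birth, X_3=4
t=3: X=4, d=5 → death, X_4=3
t=4: X=3, d=2 → birth, X_5=4
t=5: X=4, d=1 → birth, X_6=5
t=6: X=5, d=7 → death, X_7=4
t=7: X=4, d=4 → birth, X_8=5
t=8: X=5, d=1 → birth, X_9=6


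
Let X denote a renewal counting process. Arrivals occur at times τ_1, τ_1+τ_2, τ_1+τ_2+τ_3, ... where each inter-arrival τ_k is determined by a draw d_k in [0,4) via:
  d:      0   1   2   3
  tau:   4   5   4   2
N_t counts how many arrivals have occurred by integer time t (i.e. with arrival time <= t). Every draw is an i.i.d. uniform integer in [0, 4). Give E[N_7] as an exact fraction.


Inter-arrival values over d=0..3: [4, 5, 4, 2]
Each d has probability 1/4, so the pmf of τ is: f(2) = 1/4, f(4) = 1/2, f(5) = 1/4
Renewal equation for m(n) = E[N_n]: condition on τ_1 = k (if k <= n, one arrival plus a fresh copy on the remaining n−k steps): m(n) = F(n) + Σ_{k<=n} f(k)·m(n−k), where F(n) = P(τ <= n) and m(0) = 0
m(1) = F(1) = 0
m(2) = F(2) = 1/4
m(3) = F(3) = 1/4
m(4) = F(4) + f(2)·m(2) = 3/4 + 1/4·1/4 = 13/16
m(5) = F(5) + f(2)·m(3) = 1 + 1/4·1/4 = 17/16
m(6) = F(6) + f(2)·m(4) + f(4)·m(2) = 1 + 1/4·13/16 + 1/2·1/4 = 85/64
m(7) = F(7) + f(2)·m(5) + f(4)·m(3) + f(5)·m(2) = 1 + 1/4·17/16 + 1/2·1/4 + 1/4·1/4 = 93/64
E[N_7] = m(7) = 93/64

93/64


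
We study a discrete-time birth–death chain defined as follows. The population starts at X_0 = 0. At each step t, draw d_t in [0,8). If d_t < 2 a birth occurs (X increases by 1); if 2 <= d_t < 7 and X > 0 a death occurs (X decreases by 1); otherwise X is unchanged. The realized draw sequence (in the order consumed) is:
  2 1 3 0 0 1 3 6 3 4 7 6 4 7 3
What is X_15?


t=0: X=0, d=2 → hold, X_1=0
t=1: X=0, d=1 → birth, X_2=1
t=2: X=1, d=3 → death, X_3=0
t=3: X=0, d=0 → birth, X_4=1
t=4: X=1, d=0 → birth, X_5=2
t=5: X=2, d=1 → birth, X_6=3
t=6: X=3, d=3 → death, X_7=2
t=7: X=2, d=6 → death, X_8=1
t=8: X=1, d=3 → death, X_9=0
t=9: X=0, d=4 → hold, X_10=0
t=10: X=0, d=7 → hold, X_11=0
t=11: X=0, d=6 → hold, X_12=0
t=12: X=0, d=4 → hold, X_13=0
t=13: X=0, d=7 → hold, X_14=0
t=14: X=0, d=3 → hold, X_15=0

0


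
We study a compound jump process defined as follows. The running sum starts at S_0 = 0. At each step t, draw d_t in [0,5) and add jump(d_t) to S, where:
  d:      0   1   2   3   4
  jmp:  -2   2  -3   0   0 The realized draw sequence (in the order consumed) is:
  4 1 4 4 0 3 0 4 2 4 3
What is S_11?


-5

t=0: S=0, d=4, jump=0, S_1=0
t=1: S=0, d=1, jump=2, S_2=2
t=2: S=2, d=4, jump=0, S_3=2
t=3: S=2, d=4, jump=0, S_4=2
t=4: S=2, d=0, jump=-2, S_5=0
t=5: S=0, d=3, jump=0, S_6=0
t=6: S=0, d=0, jump=-2, S_7=-2
t=7: S=-2, d=4, jump=0, S_8=-2
t=8: S=-2, d=2, jump=-3, S_9=-5
t=9: S=-5, d=4, jump=0, S_10=-5
t=10: S=-5, d=3, jump=0, S_11=-5


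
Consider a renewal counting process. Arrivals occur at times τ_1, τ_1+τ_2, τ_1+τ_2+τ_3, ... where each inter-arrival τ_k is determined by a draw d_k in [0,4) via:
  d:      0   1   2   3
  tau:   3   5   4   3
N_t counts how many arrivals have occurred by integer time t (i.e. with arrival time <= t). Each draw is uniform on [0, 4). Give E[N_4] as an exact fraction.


3/4

Inter-arrival values over d=0..3: [3, 5, 4, 3]
Each d has probability 1/4, so the pmf of τ is: f(3) = 1/2, f(4) = 1/4, f(5) = 1/4
Renewal equation for m(n) = E[N_n]: condition on τ_1 = k (if k <= n, one arrival plus a fresh copy on the remaining n−k steps): m(n) = F(n) + Σ_{k<=n} f(k)·m(n−k), where F(n) = P(τ <= n) and m(0) = 0
m(1) = F(1) = 0
m(2) = F(2) = 0
m(3) = F(3) = 1/2
m(4) = F(4) = 3/4
E[N_4] = m(4) = 3/4


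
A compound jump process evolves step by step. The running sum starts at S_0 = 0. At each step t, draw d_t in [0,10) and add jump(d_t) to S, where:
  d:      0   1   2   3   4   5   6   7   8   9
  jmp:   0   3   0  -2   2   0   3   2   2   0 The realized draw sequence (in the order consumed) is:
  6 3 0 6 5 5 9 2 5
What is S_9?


t=0: S=0, d=6, jump=3, S_1=3
t=1: S=3, d=3, jump=-2, S_2=1
t=2: S=1, d=0, jump=0, S_3=1
t=3: S=1, d=6, jump=3, S_4=4
t=4: S=4, d=5, jump=0, S_5=4
t=5: S=4, d=5, jump=0, S_6=4
t=6: S=4, d=9, jump=0, S_7=4
t=7: S=4, d=2, jump=0, S_8=4
t=8: S=4, d=5, jump=0, S_9=4

4


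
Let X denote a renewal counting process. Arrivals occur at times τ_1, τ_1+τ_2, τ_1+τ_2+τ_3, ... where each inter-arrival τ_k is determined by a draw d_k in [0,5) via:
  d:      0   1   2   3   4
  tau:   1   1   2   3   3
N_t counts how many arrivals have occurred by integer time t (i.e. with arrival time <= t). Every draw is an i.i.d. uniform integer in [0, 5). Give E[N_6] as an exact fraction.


44649/15625

Inter-arrival values over d=0..4: [1, 1, 2, 3, 3]
Each d has probability 1/5, so the pmf of τ is: f(1) = 2/5, f(2) = 1/5, f(3) = 2/5
Renewal equation for m(n) = E[N_n]: condition on τ_1 = k (if k <= n, one arrival plus a fresh copy on the remaining n−k steps): m(n) = F(n) + Σ_{k<=n} f(k)·m(n−k), where F(n) = P(τ <= n) and m(0) = 0
m(1) = F(1) = 2/5
m(2) = F(2) + f(1)·m(1) = 3/5 + 2/5·2/5 = 19/25
m(3) = F(3) + f(1)·m(2) + f(2)·m(1) = 1 + 2/5·19/25 + 1/5·2/5 = 173/125
m(4) = F(4) + f(1)·m(3) + f(2)·m(2) + f(3)·m(1) = 1 + 2/5·173/125 + 1/5·19/25 + 2/5·2/5 = 1166/625
m(5) = F(5) + f(1)·m(4) + f(2)·m(3) + f(3)·m(2) = 1 + 2/5·1166/625 + 1/5·173/125 + 2/5·19/25 = 7272/3125
m(6) = F(6) + f(1)·m(5) + f(2)·m(4) + f(3)·m(3) = 1 + 2/5·7272/3125 + 1/5·1166/625 + 2/5·173/125 = 44649/15625
E[N_6] = m(6) = 44649/15625


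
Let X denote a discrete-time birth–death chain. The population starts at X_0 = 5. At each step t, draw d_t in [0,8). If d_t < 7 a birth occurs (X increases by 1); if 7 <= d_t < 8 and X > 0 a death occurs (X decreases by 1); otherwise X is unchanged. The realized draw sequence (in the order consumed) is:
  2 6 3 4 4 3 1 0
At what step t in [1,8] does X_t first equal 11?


t=0: X=5, d=2 → birth, X_1=6
t=1: X=6, d=6 → birth, X_2=7
t=2: X=7, d=3 → birth, X_3=8
t=3: X=8, d=4 → birth, X_4=9
t=4: X=9, d=4 → birth, X_5=10
t=5: X=10, d=3 → birth, X_6=11
t=6: X=11, d=1 → birth, X_7=12
t=7: X=12, d=0 → birth, X_8=13

6


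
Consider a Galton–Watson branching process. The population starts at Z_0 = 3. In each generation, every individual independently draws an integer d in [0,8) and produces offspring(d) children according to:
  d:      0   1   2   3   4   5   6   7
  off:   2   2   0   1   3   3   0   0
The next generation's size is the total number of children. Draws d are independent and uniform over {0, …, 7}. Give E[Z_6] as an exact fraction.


5314683/262144

Outcome values over d=0..7: [2, 2, 0, 1, 3, 3, 0, 0]
Σy = 11, Σy² = 27, M = 8
μ = 11/8 = 11/8,  σ² = 27/8 − (11/8)² = 95/64
E[Z_0] = 3
E[Z_1] = 11/8·E[Z_0] = 33/8
E[Z_2] = 11/8·E[Z_1] = 363/64
E[Z_3] = 11/8·E[Z_2] = 3993/512
E[Z_4] = 11/8·E[Z_3] = 43923/4096
E[Z_5] = 11/8·E[Z_4] = 483153/32768
E[Z_6] = 11/8·E[Z_5] = 5314683/262144


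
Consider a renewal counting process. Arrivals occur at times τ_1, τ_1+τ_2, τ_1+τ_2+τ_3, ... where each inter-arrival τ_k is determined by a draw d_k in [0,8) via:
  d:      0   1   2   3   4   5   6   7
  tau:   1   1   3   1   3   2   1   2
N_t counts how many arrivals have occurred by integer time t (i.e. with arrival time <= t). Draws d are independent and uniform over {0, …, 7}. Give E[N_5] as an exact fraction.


Inter-arrival values over d=0..7: [1, 1, 3, 1, 3, 2, 1, 2]
Each d has probability 1/8, so the pmf of τ is: f(1) = 1/2, f(2) = 1/4, f(3) = 1/4
Renewal equation for m(n) = E[N_n]: condition on τ_1 = k (if k <= n, one arrival plus a fresh copy on the remaining n−k steps): m(n) = F(n) + Σ_{k<=n} f(k)·m(n−k), where F(n) = P(τ <= n) and m(0) = 0
m(1) = F(1) = 1/2
m(2) = F(2) + f(1)·m(1) = 3/4 + 1/2·1/2 = 1
m(3) = F(3) + f(1)·m(2) + f(2)·m(1) = 1 + 1/2·1 + 1/4·1/2 = 13/8
m(4) = F(4) + f(1)·m(3) + f(2)·m(2) + f(3)·m(1) = 1 + 1/2·13/8 + 1/4·1 + 1/4·1/2 = 35/16
m(5) = F(5) + f(1)·m(4) + f(2)·m(3) + f(3)·m(2) = 1 + 1/2·35/16 + 1/4·13/8 + 1/4·1 = 11/4
E[N_5] = m(5) = 11/4

11/4


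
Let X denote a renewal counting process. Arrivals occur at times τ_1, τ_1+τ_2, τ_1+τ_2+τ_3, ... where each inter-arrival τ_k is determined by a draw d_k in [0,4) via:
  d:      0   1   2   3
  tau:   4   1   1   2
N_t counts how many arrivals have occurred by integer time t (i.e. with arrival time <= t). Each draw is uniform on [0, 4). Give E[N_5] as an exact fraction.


39/16

Inter-arrival values over d=0..3: [4, 1, 1, 2]
Each d has probability 1/4, so the pmf of τ is: f(1) = 1/2, f(2) = 1/4, f(4) = 1/4
Renewal equation for m(n) = E[N_n]: condition on τ_1 = k (if k <= n, one arrival plus a fresh copy on the remaining n−k steps): m(n) = F(n) + Σ_{k<=n} f(k)·m(n−k), where F(n) = P(τ <= n) and m(0) = 0
m(1) = F(1) = 1/2
m(2) = F(2) + f(1)·m(1) = 3/4 + 1/2·1/2 = 1
m(3) = F(3) + f(1)·m(2) + f(2)·m(1) = 3/4 + 1/2·1 + 1/4·1/2 = 11/8
m(4) = F(4) + f(1)·m(3) + f(2)·m(2) = 1 + 1/2·11/8 + 1/4·1 = 31/16
m(5) = F(5) + f(1)·m(4) + f(2)·m(3) + f(4)·m(1) = 1 + 1/2·31/16 + 1/4·11/8 + 1/4·1/2 = 39/16
E[N_5] = m(5) = 39/16


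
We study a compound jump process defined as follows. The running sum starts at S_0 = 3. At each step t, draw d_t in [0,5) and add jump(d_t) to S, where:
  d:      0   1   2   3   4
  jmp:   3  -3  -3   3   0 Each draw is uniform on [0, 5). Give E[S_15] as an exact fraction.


Outcome values over d=0..4: [3, -3, -3, 3, 0]
Σy = 0, Σy² = 36, M = 5
μ = 0/5 = 0,  σ² = 36/5 − (0)² = 36/5
E[S_15] = 3 + 15·(0) = 3

3


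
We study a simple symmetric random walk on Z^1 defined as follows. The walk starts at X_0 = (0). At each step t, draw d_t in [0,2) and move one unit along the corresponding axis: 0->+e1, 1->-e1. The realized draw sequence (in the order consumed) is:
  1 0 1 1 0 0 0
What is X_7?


(1)

t=0: X=(0), d=1 → -e1, X_1=(-1)
t=1: X=(-1), d=0 → +e1, X_2=(0)
t=2: X=(0), d=1 → -e1, X_3=(-1)
t=3: X=(-1), d=1 → -e1, X_4=(-2)
t=4: X=(-2), d=0 → +e1, X_5=(-1)
t=5: X=(-1), d=0 → +e1, X_6=(0)
t=6: X=(0), d=0 → +e1, X_7=(1)


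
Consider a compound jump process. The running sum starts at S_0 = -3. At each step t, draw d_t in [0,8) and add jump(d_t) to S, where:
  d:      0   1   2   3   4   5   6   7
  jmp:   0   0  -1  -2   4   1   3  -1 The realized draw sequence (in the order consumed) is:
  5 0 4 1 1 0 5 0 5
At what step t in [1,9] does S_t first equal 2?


t=0: S=-3, d=5, jump=1, S_1=-2
t=1: S=-2, d=0, jump=0, S_2=-2
t=2: S=-2, d=4, jump=4, S_3=2
t=3: S=2, d=1, jump=0, S_4=2
t=4: S=2, d=1, jump=0, S_5=2
t=5: S=2, d=0, jump=0, S_6=2
t=6: S=2, d=5, jump=1, S_7=3
t=7: S=3, d=0, jump=0, S_8=3
t=8: S=3, d=5, jump=1, S_9=4

3


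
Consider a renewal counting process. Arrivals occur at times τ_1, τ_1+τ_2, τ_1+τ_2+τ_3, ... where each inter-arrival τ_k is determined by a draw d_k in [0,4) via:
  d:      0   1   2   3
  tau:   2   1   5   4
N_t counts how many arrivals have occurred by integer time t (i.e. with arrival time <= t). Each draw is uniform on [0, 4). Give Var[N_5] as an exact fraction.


Inter-arrival values over d=0..3: [2, 1, 5, 4]
Each d has probability 1/4, so the pmf of τ is: f(1) = 1/4, f(2) = 1/4, f(4) = 1/4, f(5) = 1/4
Let p_n(j) = P(N_n = j), with p_0 = [1]. Condition on τ_1: p_n(0) = P(τ > n), and for j >= 1, p_n(j) = Σ_{k<=n} f(k)·p_{n−k}(j−1)
p_1 = [3/4, 1/4]  (j = 0..1)
p_2 = [1/2, 7/16, 1/16]  (j = 0..2)
p_3 = [1/2, 5/16, 11/64, 1/64]  (j = 0..3)
p_4 = [1/4, 1/2, 3/16, 15/256, 1/256]  (j = 0..4)
p_5 = [0, 5/8, 17/64, 23/256, 19/1024, 1/1024]  (j = 0..5)
E[N_5] = Σ j·p_5(j) = 1541/1024;  E[N_5²] = Σ j²·p_5(j) = 2885/1024
Var[N_5] = 2885/1024 − (1541/1024)² = 579559/1048576

579559/1048576


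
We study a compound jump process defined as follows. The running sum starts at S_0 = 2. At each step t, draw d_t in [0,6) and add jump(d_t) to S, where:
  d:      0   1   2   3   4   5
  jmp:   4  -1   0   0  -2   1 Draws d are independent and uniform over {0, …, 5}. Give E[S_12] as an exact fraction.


6

Outcome values over d=0..5: [4, -1, 0, 0, -2, 1]
Σy = 2, Σy² = 22, M = 6
μ = 2/6 = 1/3,  σ² = 22/6 − (1/3)² = 32/9
E[S_12] = 2 + 12·(1/3) = 6


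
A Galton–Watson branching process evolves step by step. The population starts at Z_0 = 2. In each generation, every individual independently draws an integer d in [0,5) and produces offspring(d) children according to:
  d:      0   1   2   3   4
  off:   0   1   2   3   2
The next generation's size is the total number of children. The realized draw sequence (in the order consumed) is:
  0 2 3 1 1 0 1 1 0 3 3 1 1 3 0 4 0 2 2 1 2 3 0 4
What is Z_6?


gen 0: Z_0=2, draws=[0, 2], offspring=[0, 2], Z_1=2
gen 1: Z_1=2, draws=[3, 1], offspring=[3, 1], Z_2=4
gen 2: Z_2=4, draws=[1, 0, 1, 1], offspring=[1, 0, 1, 1], Z_3=3
gen 3: Z_3=3, draws=[0, 3, 3], offspring=[0, 3, 3], Z_4=6
gen 4: Z_4=6, draws=[1, 1, 3, 0, 4, 0], offspring=[1, 1, 3, 0, 2, 0], Z_5=7
gen 5: Z_5=7, draws=[2, 2, 1, 2, 3, 0, 4], offspring=[2, 2, 1, 2, 3, 0, 2], Z_6=12

12
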